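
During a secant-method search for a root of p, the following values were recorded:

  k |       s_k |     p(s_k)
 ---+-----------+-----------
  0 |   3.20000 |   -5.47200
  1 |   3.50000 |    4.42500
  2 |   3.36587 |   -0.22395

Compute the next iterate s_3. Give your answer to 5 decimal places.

3.37233

s_3 = 3.36587 − (-0.22395)·(3.36587 − 3.50000) / (-0.22395 − 4.42500)
   = 3.36587 − (0.0300384)/(-4.6489500) = 3.3723313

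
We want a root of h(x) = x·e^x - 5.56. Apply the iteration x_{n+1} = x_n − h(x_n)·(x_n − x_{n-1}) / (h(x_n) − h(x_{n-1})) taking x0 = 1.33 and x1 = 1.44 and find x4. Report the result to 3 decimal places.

1.388

h(1.33) = -0.53121, h(1.44) = 0.51780
x2 = 1.44000 − 0.51780·(1.44000 − 1.33000) / (0.51780 − (-0.53121)) = 1.44000 − (0.05696)/(1.04901) = 1.38570
h(1.38570) = -0.02046
x3 = 1.38570 − (-0.02046)·(1.38570 − 1.44000) / (-0.02046 − 0.51780) = 1.38570 − (0.00111)/(-0.53827) = 1.38777
h(1.38777) = -0.00075
x4 = 1.38777 − (-0.00075)·(1.38777 − 1.38570) / (-0.00075 − (-0.02046)) = 1.38777 − (0.00000)/(0.01972) = 1.38785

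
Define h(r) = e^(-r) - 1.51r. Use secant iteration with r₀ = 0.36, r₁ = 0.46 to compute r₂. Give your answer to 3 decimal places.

0.431

h(0.36) = 0.15408, h(0.46) = -0.06332
r₂ = 0.46000 − (-0.06332)·(0.46000 − 0.36000) / (-0.06332 − 0.15408) = 0.46000 − (-0.00633)/(-0.21739) = 0.43087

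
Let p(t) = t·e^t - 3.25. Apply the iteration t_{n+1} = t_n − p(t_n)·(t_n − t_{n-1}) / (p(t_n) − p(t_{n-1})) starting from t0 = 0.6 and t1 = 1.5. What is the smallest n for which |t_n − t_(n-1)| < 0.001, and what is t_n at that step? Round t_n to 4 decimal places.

n = 6, t_n = 1.0913

p(0.6) = -2.156729, p(1.5) = 3.472534
t2 = 1.500000 − 3.472534·(0.900000)/(5.629262) = 0.944815;  |Δ| = 0.555185
p(0.944815) = -0.819615
t3 = 0.944815 − (-0.819615)·(-0.555185)/(-4.292149) = 1.050832;  |Δ| = 0.106016
p(1.050832) = -0.244591
t4 = 1.050832 − (-0.244591)·(0.106016)/(0.575024) = 1.095927;  |Δ| = 0.045095
p(1.095927) = 0.028962
t5 = 1.095927 − 0.028962·(0.045095)/(0.273553) = 1.091152;  |Δ| = 0.004774
p(1.091152) = -0.000872
t6 = 1.091152 − (-0.000872)·(-0.004774)/(-0.029834) = 1.091292;  |Δ| = 0.000140
|t6 − t5| = 0.000140 < 0.001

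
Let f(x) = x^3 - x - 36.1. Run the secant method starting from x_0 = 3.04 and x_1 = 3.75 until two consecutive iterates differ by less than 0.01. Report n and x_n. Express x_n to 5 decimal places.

f(3.04) = -11.0455360, f(3.75) = 12.8843750
x_2 = 3.7500000 − 12.8843750·(0.7100000)/(23.9299110) = 3.3677208;  |Δ| = 0.3822792
f(3.3677208) = -1.2725679
x_3 = 3.3677208 − (-1.2725679)·(-0.3822792)/(-14.1569429) = 3.4020839;  |Δ| = 0.0343631
f(3.4020839) = -0.1257692
x_4 = 3.4020839 − (-0.1257692)·(0.0343631)/(1.1467987) = 3.4058525;  |Δ| = 0.0037686
|x_4 − x_3| = 0.0037686 < 0.01

n = 4, x_n = 3.40585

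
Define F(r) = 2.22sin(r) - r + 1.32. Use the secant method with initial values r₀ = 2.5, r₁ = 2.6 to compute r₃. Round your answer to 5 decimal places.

2.55283

F(2.5) = 0.1486082, F(2.6) = -0.1355870
r₂ = 2.6000000 − (-0.1355870)·(2.6000000 − 2.5000000) / (-0.1355870 − 0.1486082) = 2.6000000 − (-0.0135587)/(-0.2841951) = 2.5522909
F(2.5522909) = 0.0015422
r₃ = 2.5522909 − 0.0015422·(2.5522909 − 2.6000000) / (0.0015422 − (-0.1355870)) = 2.5522909 − (-0.0000736)/(0.1371292) = 2.5528275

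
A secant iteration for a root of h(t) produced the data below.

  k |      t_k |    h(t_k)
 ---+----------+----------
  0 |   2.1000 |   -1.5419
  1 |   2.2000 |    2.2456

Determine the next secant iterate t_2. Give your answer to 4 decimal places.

t_2 = 2.2000 − 2.2456·(2.2000 − 2.1000) / (2.2456 − (-1.5419))
   = 2.2000 − (0.224560)/(3.787500) = 2.140710

2.1407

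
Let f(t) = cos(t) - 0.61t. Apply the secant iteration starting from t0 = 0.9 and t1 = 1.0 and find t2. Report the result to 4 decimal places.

0.9510

f(0.9) = 0.072610, f(1.0) = -0.069698
t2 = 1.000000 − (-0.069698)·(1.000000 − 0.900000) / (-0.069698 − 0.072610) = 1.000000 − (-0.006970)/(-0.142308) = 0.951023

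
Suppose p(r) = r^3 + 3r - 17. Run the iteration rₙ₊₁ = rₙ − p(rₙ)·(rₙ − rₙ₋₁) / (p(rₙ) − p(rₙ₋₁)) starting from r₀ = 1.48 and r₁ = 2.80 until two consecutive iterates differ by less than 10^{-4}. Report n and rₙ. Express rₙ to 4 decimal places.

n = 6, rₙ = 2.1858

p(1.48) = -9.318208, p(2.80) = 13.352000
r₂ = 2.800000 − 13.352000·(1.320000)/(22.670208) = 2.022564;  |Δ| = 0.777436
p(2.022564) = -2.658477
r₃ = 2.022564 − (-2.658477)·(-0.777436)/(-16.010477) = 2.151654;  |Δ| = 0.129090
p(2.151654) = -0.583708
r₄ = 2.151654 − (-0.583708)·(0.129090)/(2.074769) = 2.187972;  |Δ| = 0.036318
p(2.187972) = 0.038219
r₅ = 2.187972 − 0.038219·(0.036318)/(0.621927) = 2.185740;  |Δ| = 0.002232
p(2.185740) = -0.000496
r₆ = 2.185740 − (-0.000496)·(-0.002232)/(-0.038716) = 2.185769;  |Δ| = 0.000029
|r₆ − r₅| = 0.000029 < 10^{-4}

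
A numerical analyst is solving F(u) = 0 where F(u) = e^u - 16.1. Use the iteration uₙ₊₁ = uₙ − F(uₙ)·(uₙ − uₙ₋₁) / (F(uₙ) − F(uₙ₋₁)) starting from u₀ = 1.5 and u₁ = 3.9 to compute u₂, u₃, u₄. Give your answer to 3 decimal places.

F(1.5) = -11.61831, F(3.9) = 33.30245
u₂ = 3.90000 − 33.30245·(3.90000 − 1.50000) / (33.30245 − (-11.61831)) = 3.90000 − (79.92588)/(44.92076) = 2.12074
F(2.12074) = -7.76273
u₃ = 2.12074 − (-7.76273)·(2.12074 − 3.90000) / (-7.76273 − 33.30245) = 2.12074 − (13.81194)/(-41.06518) = 2.45708
F(2.45708) = -4.42934
u₄ = 2.45708 − (-4.42934)·(2.45708 − 2.12074) / (-4.42934 − (-7.76273)) = 2.45708 − (-1.48977)/(3.33339) = 2.90400

2.121, 2.457, 2.904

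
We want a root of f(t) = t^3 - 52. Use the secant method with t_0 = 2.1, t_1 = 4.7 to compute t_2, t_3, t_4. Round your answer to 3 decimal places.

3.275, 3.625, 3.747

f(2.1) = -42.73900, f(4.7) = 51.82300
t_2 = 4.70000 − 51.82300·(4.70000 − 2.10000) / (51.82300 − (-42.73900)) = 4.70000 − (134.73980)/(94.56200) = 3.27512
f(3.27512) = -16.86982
t_3 = 3.27512 − (-16.86982)·(3.27512 − 4.70000) / (-16.86982 − 51.82300) = 3.27512 − (24.03752)/(-68.69282) = 3.62504
f(3.62504) = -4.36348
t_4 = 3.62504 − (-4.36348)·(3.62504 − 3.27512) / (-4.36348 − (-16.86982)) = 3.62504 − (-1.52690)/(12.50634) = 3.74713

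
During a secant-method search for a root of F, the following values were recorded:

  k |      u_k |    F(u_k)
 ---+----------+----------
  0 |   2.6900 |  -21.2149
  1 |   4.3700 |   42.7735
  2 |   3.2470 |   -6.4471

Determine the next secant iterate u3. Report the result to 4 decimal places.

u3 = 3.2470 − (-6.4471)·(3.2470 − 4.3700) / (-6.4471 − 42.7735)
   = 3.2470 − (7.240093)/(-49.220600) = 3.394095

3.3941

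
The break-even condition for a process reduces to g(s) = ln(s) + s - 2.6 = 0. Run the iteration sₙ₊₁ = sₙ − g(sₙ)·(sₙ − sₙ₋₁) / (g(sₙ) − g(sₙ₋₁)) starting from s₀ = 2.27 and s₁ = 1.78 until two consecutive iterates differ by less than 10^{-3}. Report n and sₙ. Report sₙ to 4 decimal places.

n = 4, sₙ = 1.9382

g(2.27) = 0.489780, g(1.78) = -0.243387
s₂ = 1.780000 − (-0.243387)·(-0.490000)/(-0.733166) = 1.942664;  |Δ| = 0.162664
g(1.942664) = 0.006724
s₃ = 1.942664 − 0.006724·(0.162664)/(0.250110) = 1.938291;  |Δ| = 0.004373
g(1.938291) = 0.000097
s₄ = 1.938291 − 0.000097·(-0.004373)/(-0.006626) = 1.938227;  |Δ| = 0.000064
|s₄ − s₃| = 0.000064 < 10^{-3}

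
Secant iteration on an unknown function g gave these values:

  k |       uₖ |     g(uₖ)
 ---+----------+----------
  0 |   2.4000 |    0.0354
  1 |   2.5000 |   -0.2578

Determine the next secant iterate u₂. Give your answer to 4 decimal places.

u₂ = 2.5000 − (-0.2578)·(2.5000 − 2.4000) / (-0.2578 − 0.0354)
   = 2.5000 − (-0.025780)/(-0.293200) = 2.412074

2.4121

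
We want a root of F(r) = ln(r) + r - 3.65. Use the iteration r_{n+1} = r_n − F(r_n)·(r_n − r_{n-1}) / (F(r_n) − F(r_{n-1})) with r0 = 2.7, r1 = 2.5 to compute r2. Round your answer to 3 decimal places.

F(2.7) = 0.04325, F(2.5) = -0.23371
r2 = 2.50000 − (-0.23371)·(2.50000 − 2.70000) / (-0.23371 − 0.04325) = 2.50000 − (0.04674)/(-0.27696) = 2.66877

2.669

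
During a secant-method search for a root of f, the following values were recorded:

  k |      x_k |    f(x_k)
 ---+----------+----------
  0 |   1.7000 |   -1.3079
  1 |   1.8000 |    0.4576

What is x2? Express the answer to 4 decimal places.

x2 = 1.8000 − 0.4576·(1.8000 − 1.7000) / (0.4576 − (-1.3079))
   = 1.8000 − (0.045760)/(1.765500) = 1.774081

1.7741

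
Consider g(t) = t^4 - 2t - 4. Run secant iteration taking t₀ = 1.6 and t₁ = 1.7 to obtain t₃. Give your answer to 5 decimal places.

g(1.6) = -0.6464000, g(1.7) = 0.9521000
t₂ = 1.7000000 − 0.9521000·(1.7000000 − 1.6000000) / (0.9521000 − (-0.6464000)) = 1.7000000 − (0.0952100)/(1.5985000) = 1.6404379
g(1.6404379) = -0.0391982
t₃ = 1.6404379 − (-0.0391982)·(1.6404379 − 1.7000000) / (-0.0391982 − 0.9521000) = 1.6404379 − (0.0023347)/(-0.9912982) = 1.6427931

1.64279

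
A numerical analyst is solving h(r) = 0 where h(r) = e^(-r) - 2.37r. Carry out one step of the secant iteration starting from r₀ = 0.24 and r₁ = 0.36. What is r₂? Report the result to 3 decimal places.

h(0.24) = 0.21783, h(0.36) = -0.15552
r₂ = 0.36000 − (-0.15552)·(0.36000 − 0.24000) / (-0.15552 − 0.21783) = 0.36000 − (-0.01866)/(-0.37335) = 0.31001

0.310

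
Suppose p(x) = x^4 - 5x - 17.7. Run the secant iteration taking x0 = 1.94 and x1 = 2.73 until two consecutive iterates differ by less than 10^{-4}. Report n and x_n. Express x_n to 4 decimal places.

p(1.94) = -13.235315, p(2.73) = 24.195718
x2 = 2.730000 − 24.195718·(0.790000)/(37.431033) = 2.219338;  |Δ| = 0.510662
p(2.219338) = -4.536534
x3 = 2.219338 − (-4.536534)·(-0.510662)/(-28.732252) = 2.299966;  |Δ| = 0.080628
p(2.299966) = -1.217378
x4 = 2.299966 − (-1.217378)·(0.080628)/(3.319156) = 2.329539;  |Δ| = 0.029572
p(2.329539) = 0.101920
x5 = 2.329539 − 0.101920·(0.029572)/(1.319298) = 2.327254;  |Δ| = 0.002285
p(2.327254) = -0.002011
x6 = 2.327254 − (-0.002011)·(-0.002285)/(-0.103931) = 2.327298;  |Δ| = 0.000044
|x6 − x5| = 0.000044 < 10^{-4}

n = 6, x_n = 2.3273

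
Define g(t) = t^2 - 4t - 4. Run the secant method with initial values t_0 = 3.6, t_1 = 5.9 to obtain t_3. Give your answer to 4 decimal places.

4.7889

g(3.6) = -5.440000, g(5.9) = 7.210000
t_2 = 5.900000 − 7.210000·(5.900000 − 3.600000) / (7.210000 − (-5.440000)) = 5.900000 − (16.583000)/(12.650000) = 4.589091
g(4.589091) = -1.296608
t_3 = 4.589091 − (-1.296608)·(4.589091 − 5.900000) / (-1.296608 − 7.210000) = 4.589091 − (1.699736)/(-8.506608) = 4.788904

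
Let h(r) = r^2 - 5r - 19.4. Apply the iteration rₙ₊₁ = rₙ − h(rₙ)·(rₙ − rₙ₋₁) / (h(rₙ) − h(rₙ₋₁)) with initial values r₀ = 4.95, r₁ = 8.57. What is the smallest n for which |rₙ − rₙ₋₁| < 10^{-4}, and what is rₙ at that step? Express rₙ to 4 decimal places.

h(4.95) = -19.647500, h(8.57) = 11.194900
r₂ = 8.570000 − 11.194900·(3.620000)/(30.842400) = 7.256045;  |Δ| = 1.313955
h(7.256045) = -3.030040
r₃ = 7.256045 − (-3.030040)·(-1.313955)/(-14.224940) = 7.535929;  |Δ| = 0.279884
h(7.535929) = -0.289420
r₄ = 7.535929 − (-0.289420)·(0.279884)/(2.740619) = 7.565486;  |Δ| = 0.029557
h(7.565486) = 0.009146
r₅ = 7.565486 − 0.009146·(0.029557)/(0.298566) = 7.564580;  |Δ| = 0.000905
h(7.564580) = -0.000026
r₆ = 7.564580 − (-0.000026)·(-0.000905)/(-0.009172) = 7.564583;  |Δ| = 0.000003
|r₆ − r₅| = 0.000003 < 10^{-4}

n = 6, rₙ = 7.5646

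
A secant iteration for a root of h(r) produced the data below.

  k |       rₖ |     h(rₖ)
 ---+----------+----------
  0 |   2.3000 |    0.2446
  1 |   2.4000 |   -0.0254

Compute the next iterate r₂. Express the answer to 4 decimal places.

2.3906

r₂ = 2.4000 − (-0.0254)·(2.4000 − 2.3000) / (-0.0254 − 0.2446)
   = 2.4000 − (-0.002540)/(-0.270000) = 2.390593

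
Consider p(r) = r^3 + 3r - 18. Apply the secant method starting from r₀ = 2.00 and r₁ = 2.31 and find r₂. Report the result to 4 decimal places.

p(2.00) = -4.000000, p(2.31) = 1.256391
r₂ = 2.310000 − 1.256391·(2.310000 − 2.000000) / (1.256391 − (-4.000000)) = 2.310000 − (0.389481)/(5.256391) = 2.235903

2.2359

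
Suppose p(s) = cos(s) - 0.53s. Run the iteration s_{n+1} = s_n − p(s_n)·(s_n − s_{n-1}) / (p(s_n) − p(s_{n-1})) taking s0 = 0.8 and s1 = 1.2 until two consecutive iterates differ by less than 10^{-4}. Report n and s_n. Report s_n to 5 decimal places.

n = 5, s_n = 1.00750

p(0.8) = 0.2727067, p(1.2) = -0.2736422
s2 = 1.2000000 − (-0.2736422)·(0.4000000)/(-0.5463490) = 0.9996575;  |Δ| = 0.2003425
p(0.9996575) = 0.0107720
s3 = 0.9996575 − 0.0107720·(-0.2003425)/(0.2844142) = 1.0072453;  |Δ| = 0.0075878
p(1.0072453) = 0.0003514
s4 = 1.0072453 − 0.0003514·(0.0075878)/(-0.0104206) = 1.0075012;  |Δ| = 0.0002559
p(1.0075012) = -0.0000005
s5 = 1.0075012 − (-0.0000005)·(0.0002559)/(-0.0003519) = 1.0075008;  |Δ| = 0.0000004
|s5 − s4| = 0.0000004 < 10^{-4}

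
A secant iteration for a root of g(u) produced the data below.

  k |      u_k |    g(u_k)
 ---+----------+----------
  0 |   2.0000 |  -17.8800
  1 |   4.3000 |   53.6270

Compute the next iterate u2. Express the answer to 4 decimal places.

2.5751

u2 = 4.3000 − 53.6270·(4.3000 − 2.0000) / (53.6270 − (-17.8800))
   = 4.3000 − (123.342100)/(71.507000) = 2.575105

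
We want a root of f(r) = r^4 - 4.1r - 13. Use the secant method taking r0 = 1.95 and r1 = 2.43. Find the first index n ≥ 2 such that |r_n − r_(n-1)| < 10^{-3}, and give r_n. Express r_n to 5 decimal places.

f(1.95) = -6.5359938, f(2.43) = 11.9048440
r2 = 2.4300000 − 11.9048440·(0.4800000)/(18.4408378) = 2.1201266;  |Δ| = 0.3098734
f(2.1201266) = -1.4880623
r3 = 2.1201266 − (-1.4880623)·(-0.3098734)/(-13.3929063) = 2.1545561;  |Δ| = 0.0344295
f(2.1545561) = -0.2844768
r4 = 2.1545561 − (-0.2844768)·(0.0344295)/(1.2035855) = 2.1626938;  |Δ| = 0.0081377
f(2.1626938) = 0.0095700
r5 = 2.1626938 − 0.0095700·(0.0081377)/(0.2940467) = 2.1624289;  |Δ| = 0.0002648
|r5 − r4| = 0.0002648 < 10^{-3}

n = 5, r_n = 2.16243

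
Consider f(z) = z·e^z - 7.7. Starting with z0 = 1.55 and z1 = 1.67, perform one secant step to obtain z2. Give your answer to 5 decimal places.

1.58039

f(1.55) = -0.3972212, f(1.67) = 1.1713202
z2 = 1.6700000 − 1.1713202·(1.6700000 − 1.5500000) / (1.1713202 − (-0.3972212)) = 1.6700000 − (0.1405584)/(1.5685414) = 1.5803891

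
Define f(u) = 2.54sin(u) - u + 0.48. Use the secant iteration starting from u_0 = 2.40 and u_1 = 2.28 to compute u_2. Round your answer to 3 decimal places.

f(2.40) = -0.20432, f(2.28) = 0.12756
u_2 = 2.28000 − 0.12756·(2.28000 − 2.40000) / (0.12756 − (-0.20432)) = 2.28000 − (-0.01531)/(0.33188) = 2.32612

2.326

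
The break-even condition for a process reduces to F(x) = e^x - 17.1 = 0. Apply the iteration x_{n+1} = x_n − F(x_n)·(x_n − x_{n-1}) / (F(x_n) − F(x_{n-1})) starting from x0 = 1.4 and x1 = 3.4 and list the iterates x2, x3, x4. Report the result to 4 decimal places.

2.4070, 2.7228, 2.8666

F(1.4) = -13.044800, F(3.4) = 12.864100
x2 = 3.400000 − 12.864100·(3.400000 − 1.400000) / (12.864100 − (-13.044800)) = 3.400000 − (25.728200)/(25.908900) = 2.406974
F(2.406974) = -5.999674
x3 = 2.406974 − (-5.999674)·(2.406974 − 3.400000) / (-5.999674 − 12.864100) = 2.406974 − (5.957830)/(-18.863774) = 2.722809
F(2.722809) = -1.876978
x4 = 2.722809 − (-1.876978)·(2.722809 − 2.406974) / (-1.876978 − (-5.999674)) = 2.722809 − (-0.592814)/(4.122697) = 2.866602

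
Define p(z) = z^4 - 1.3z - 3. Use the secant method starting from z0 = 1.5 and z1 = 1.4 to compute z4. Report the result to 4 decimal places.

p(1.5) = 0.112500, p(1.4) = -0.978400
z2 = 1.400000 − (-0.978400)·(1.400000 − 1.500000) / (-0.978400 − 0.112500) = 1.400000 − (0.097840)/(-1.090900) = 1.489687
p(1.489687) = -0.011884
z3 = 1.489687 − (-0.011884)·(1.489687 − 1.400000) / (-0.011884 − (-0.978400)) = 1.489687 − (-0.001066)/(0.966516) = 1.490790
p(1.490790) = 0.001281
z4 = 1.490790 − 0.001281·(1.490790 − 1.489687) / (0.001281 − (-0.011884)) = 1.490790 − (0.000001)/(0.013165) = 1.490683

1.4907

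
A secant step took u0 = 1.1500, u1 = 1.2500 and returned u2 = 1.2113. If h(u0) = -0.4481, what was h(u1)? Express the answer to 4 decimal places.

0.2829

The secant line through (1.1500, -0.4481) and (1.2500, h(u1)) crosses zero at u2 = 1.2113.
So (1.1500, -0.4481), (1.2500, h(u1)), (1.2113, 0) are collinear:
h(u1) = -0.4481 · (1.2500 − 1.2113) / (1.1500 − 1.2113) = -0.4481 · (0.038700)/(-0.061300) = 0.282895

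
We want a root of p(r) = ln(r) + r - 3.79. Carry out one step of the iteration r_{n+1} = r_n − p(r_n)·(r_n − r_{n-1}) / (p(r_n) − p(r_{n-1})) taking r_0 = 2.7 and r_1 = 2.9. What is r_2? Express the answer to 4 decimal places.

p(2.7) = -0.096748, p(2.9) = 0.174711
r_2 = 2.900000 − 0.174711·(2.900000 − 2.700000) / (0.174711 − (-0.096748)) = 2.900000 − (0.034942)/(0.271459) = 2.771280

2.7713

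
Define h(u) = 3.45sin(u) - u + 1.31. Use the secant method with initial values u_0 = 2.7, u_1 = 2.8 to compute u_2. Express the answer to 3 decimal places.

h(2.7) = 0.08446, h(2.8) = -0.33429
u_2 = 2.80000 − (-0.33429)·(2.80000 − 2.70000) / (-0.33429 − 0.08446) = 2.80000 − (-0.03343)/(-0.41875) = 2.72017

2.720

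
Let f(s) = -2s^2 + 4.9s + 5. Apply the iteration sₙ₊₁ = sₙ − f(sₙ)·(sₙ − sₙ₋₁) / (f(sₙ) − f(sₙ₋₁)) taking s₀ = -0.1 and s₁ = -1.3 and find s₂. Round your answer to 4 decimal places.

-0.6831

f(-0.1) = 4.490000, f(-1.3) = -4.750000
s₂ = -1.300000 − (-4.750000)·(-1.300000 − (-0.100000)) / (-4.750000 − 4.490000) = -1.300000 − (5.700000)/(-9.240000) = -0.683117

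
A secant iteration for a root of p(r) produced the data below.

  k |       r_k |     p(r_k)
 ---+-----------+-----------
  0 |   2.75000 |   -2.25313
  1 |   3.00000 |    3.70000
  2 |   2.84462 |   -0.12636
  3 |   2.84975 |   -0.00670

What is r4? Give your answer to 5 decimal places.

r4 = 2.84975 − (-0.00670)·(2.84975 − 2.84462) / (-0.00670 − (-0.12636))
   = 2.84975 − (-0.0000344)/(0.1196600) = 2.8500372

2.85004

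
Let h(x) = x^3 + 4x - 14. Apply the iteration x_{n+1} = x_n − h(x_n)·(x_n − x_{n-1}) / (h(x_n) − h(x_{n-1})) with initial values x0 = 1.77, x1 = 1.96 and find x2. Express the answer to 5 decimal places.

1.86518

h(1.77) = -1.3747670, h(1.96) = 1.3695360
x2 = 1.9600000 − 1.3695360·(1.9600000 − 1.7700000) / (1.3695360 − (-1.3747670)) = 1.9600000 − (0.2602118)/(2.7443030) = 1.8651811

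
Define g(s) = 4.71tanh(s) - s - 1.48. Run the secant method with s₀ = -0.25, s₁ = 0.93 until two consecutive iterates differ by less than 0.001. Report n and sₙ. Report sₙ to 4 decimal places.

n = 6, sₙ = 0.4303

g(-0.25) = -2.383567, g(0.93) = 1.031097
s₂ = 0.930000 − 1.031097·(1.180000)/(3.414664) = 0.573685;  |Δ| = 0.356315
g(0.573685) = 0.386380
s₃ = 0.573685 − 0.386380·(-0.356315)/(-0.644717) = 0.360145;  |Δ| = 0.213540
g(0.360145) = -0.213585
s₄ = 0.360145 − (-0.213585)·(-0.213540)/(-0.599966) = 0.436164;  |Δ| = 0.076019
g(0.436164) = 0.017103
s₅ = 0.436164 − 0.017103·(0.076019)/(0.230688) = 0.430529;  |Δ| = 0.005636
g(0.430529) = 0.000615
s₆ = 0.430529 − 0.000615·(-0.005636)/(-0.016488) = 0.430318;  |Δ| = 0.000210
|s₆ − s₅| = 0.000210 < 0.001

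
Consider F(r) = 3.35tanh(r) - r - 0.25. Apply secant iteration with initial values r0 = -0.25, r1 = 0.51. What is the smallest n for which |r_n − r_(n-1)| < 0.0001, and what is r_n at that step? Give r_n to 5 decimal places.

F(-0.25) = -0.8204775, F(0.51) = 0.8143164
r2 = 0.5100000 − 0.8143164·(0.7600000)/(1.6347939) = 0.1314321;  |Δ| = 0.3785679
F(0.1314321) = 0.0563476
r3 = 0.1314321 − 0.0563476·(-0.3785679)/(-0.7579688) = 0.1032893;  |Δ| = 0.0281428
F(0.1032893) = -0.0084955
r4 = 0.1032893 − (-0.0084955)·(-0.0281428)/(-0.0648430) = 0.1069764;  |Δ| = 0.0036872
F(0.1069764) = 0.0000338
r5 = 0.1069764 − 0.0000338·(0.0036872)/(0.0085293) = 0.1069618;  |Δ| = 0.0000146
|r5 − r4| = 0.0000146 < 0.0001

n = 5, r_n = 0.10696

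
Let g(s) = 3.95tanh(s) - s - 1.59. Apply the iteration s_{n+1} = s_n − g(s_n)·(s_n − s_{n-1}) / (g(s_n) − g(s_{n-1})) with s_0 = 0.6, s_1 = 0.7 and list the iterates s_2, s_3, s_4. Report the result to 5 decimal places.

g(0.6) = -0.0686542, g(0.7) = 0.0972527
s_2 = 0.7000000 − 0.0972527·(0.7000000 − 0.6000000) / (0.0972527 − (-0.0686542)) = 0.7000000 − (0.0097253)/(0.1659069) = 0.6413812
g(0.6413812) = 0.0036838
s_3 = 0.6413812 − 0.0036838·(0.6413812 − 0.7000000) / (0.0036838 − 0.0972527) = 0.6413812 − (-0.0002159)/(-0.0935689) = 0.6390733
g(0.6390733) = -0.0002137
s_4 = 0.6390733 − (-0.0002137)·(0.6390733 − 0.6413812) / (-0.0002137 − 0.0036838) = 0.6390733 − (0.0000005)/(-0.0038975) = 0.6391999

0.64138, 0.63907, 0.63920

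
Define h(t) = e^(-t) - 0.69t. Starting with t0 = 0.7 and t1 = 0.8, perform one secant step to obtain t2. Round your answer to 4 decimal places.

h(0.7) = 0.013585, h(0.8) = -0.102671
t2 = 0.800000 − (-0.102671)·(0.800000 − 0.700000) / (-0.102671 − 0.013585) = 0.800000 − (-0.010267)/(-0.116256) = 0.711686

0.7117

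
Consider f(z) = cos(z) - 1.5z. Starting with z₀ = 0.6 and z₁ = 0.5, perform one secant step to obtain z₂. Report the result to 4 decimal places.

0.5631

f(0.6) = -0.074664, f(0.5) = 0.127583
z₂ = 0.500000 − 0.127583·(0.500000 − 0.600000) / (0.127583 − (-0.074664)) = 0.500000 − (-0.012758)/(0.202247) = 0.563083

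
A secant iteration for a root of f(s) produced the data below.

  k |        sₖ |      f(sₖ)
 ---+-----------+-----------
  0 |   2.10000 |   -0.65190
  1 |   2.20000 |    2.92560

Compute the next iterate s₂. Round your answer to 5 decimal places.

s₂ = 2.20000 − 2.92560·(2.20000 − 2.10000) / (2.92560 − (-0.65190))
   = 2.20000 − (0.2925600)/(3.5775000) = 2.1182222

2.11822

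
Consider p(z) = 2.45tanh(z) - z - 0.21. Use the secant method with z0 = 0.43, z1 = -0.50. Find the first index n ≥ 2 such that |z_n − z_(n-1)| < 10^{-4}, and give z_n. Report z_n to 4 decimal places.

p(0.43) = 0.353037, p(-0.50) = -0.842187
z2 = -0.500000 − (-0.842187)·(-0.930000)/(-1.195224) = 0.155303;  |Δ| = 0.655303
p(0.155303) = 0.012159
z3 = 0.155303 − 0.012159·(0.655303)/(0.854346) = 0.145976;  |Δ| = 0.009327
p(0.145976) = -0.000853
z4 = 0.145976 − (-0.000853)·(-0.009327)/(-0.013013) = 0.146588;  |Δ| = 0.000611
p(0.146588) = 0.000002
z5 = 0.146588 − 0.000002·(0.000611)/(0.000855) = 0.146586;  |Δ| = 0.000001
|z5 − z4| = 0.000001 < 10^{-4}

n = 5, z_n = 0.1466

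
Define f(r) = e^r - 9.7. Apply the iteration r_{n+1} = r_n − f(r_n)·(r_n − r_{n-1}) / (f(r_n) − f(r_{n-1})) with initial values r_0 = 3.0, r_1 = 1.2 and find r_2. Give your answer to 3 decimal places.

1.885

f(3.0) = 10.38554, f(1.2) = -6.37988
r_2 = 1.20000 − (-6.37988)·(1.20000 − 3.00000) / (-6.37988 − 10.38554) = 1.20000 − (11.48379)/(-16.76542) = 1.88497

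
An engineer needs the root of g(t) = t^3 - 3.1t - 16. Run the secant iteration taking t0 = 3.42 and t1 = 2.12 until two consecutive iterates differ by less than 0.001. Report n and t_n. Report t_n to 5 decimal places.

g(3.42) = 13.3996880, g(2.12) = -13.0438720
t2 = 2.1200000 − (-13.0438720)·(-1.3000000)/(-26.4435600) = 2.7612538;  |Δ| = 0.6412538
g(2.7612538) = -3.5066447
t3 = 2.7612538 − (-3.5066447)·(0.6412538)/(9.5372273) = 2.9970298;  |Δ| = 0.2357760
g(2.9970298) = 1.6290918
t4 = 2.9970298 − 1.6290918·(0.2357760)/(5.1357365) = 2.9222400;  |Δ| = 0.0747898
g(2.9222400) = -0.1045146
t5 = 2.9222400 − (-0.1045146)·(-0.0747898)/(-1.7336064) = 2.9267489;  |Δ| = 0.0045089
g(2.9267489) = -0.0028032
t6 = 2.9267489 − (-0.0028032)·(0.0045089)/(0.1017114) = 2.9268731;  |Δ| = 0.0001243
|t6 − t5| = 0.0001243 < 0.001

n = 6, t_n = 2.92687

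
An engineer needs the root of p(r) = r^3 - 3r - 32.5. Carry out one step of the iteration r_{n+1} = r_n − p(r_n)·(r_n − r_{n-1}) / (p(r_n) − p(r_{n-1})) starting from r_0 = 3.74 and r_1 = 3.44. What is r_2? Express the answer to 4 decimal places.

3.4992

p(3.74) = 8.593624, p(3.44) = -2.112416
r_2 = 3.440000 − (-2.112416)·(3.440000 − 3.740000) / (-2.112416 − 8.593624) = 3.440000 − (0.633725)/(-10.706040) = 3.499193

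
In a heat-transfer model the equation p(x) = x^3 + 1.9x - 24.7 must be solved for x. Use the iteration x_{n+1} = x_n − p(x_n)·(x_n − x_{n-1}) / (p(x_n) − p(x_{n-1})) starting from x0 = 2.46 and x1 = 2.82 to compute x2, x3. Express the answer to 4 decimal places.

p(2.46) = -5.139064, p(2.82) = 3.083768
x2 = 2.820000 − 3.083768·(2.820000 − 2.460000) / (3.083768 − (-5.139064)) = 2.820000 − (1.110156)/(8.222832) = 2.684991
p(2.684991) = -0.241943
x3 = 2.684991 − (-0.241943)·(2.684991 − 2.820000) / (-0.241943 − 3.083768) = 2.684991 − (0.032664)/(-3.325711) = 2.694813

2.6850, 2.6948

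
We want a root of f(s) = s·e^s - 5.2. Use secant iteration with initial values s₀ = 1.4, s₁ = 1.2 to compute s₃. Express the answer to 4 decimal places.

1.3498

f(1.4) = 0.477280, f(1.2) = -1.215860
s₂ = 1.200000 − (-1.215860)·(1.200000 − 1.400000) / (-1.215860 − 0.477280) = 1.200000 − (0.243172)/(-1.693140) = 1.343622
f(1.343622) = -0.050031
s₃ = 1.343622 − (-0.050031)·(1.343622 − 1.200000) / (-0.050031 − (-1.215860)) = 1.343622 − (-0.007185)/(1.165829) = 1.349785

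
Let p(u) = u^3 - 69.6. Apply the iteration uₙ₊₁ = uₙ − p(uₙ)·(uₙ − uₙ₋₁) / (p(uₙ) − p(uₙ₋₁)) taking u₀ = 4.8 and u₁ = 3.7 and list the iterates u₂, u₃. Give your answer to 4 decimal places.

p(4.8) = 40.992000, p(3.7) = -18.947000
u₂ = 3.700000 − (-18.947000)·(3.700000 − 4.800000) / (-18.947000 − 40.992000) = 3.700000 − (20.841700)/(-59.939000) = 4.047715
p(4.047715) = -3.282242
u₃ = 4.047715 − (-3.282242)·(4.047715 − 3.700000) / (-3.282242 − (-18.947000)) = 4.047715 − (-1.141285)/(15.664758) = 4.120572

4.0477, 4.1206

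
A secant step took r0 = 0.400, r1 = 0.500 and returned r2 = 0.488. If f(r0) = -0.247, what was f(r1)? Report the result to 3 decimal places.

The secant line through (0.400, -0.247) and (0.500, f(r1)) crosses zero at r2 = 0.488.
So (0.400, -0.247), (0.500, f(r1)), (0.488, 0) are collinear:
f(r1) = -0.247 · (0.500 − 0.488) / (0.400 − 0.488) = -0.247 · (0.01200)/(-0.08800) = 0.03368

0.034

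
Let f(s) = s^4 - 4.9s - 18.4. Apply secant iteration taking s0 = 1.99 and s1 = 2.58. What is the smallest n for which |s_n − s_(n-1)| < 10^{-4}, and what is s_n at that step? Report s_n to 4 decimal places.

f(1.99) = -12.468608, f(2.58) = 13.265661
s2 = 2.580000 − 13.265661·(0.590000)/(25.734269) = 2.275863;  |Δ| = 0.304137
f(2.275863) = -2.723960
s3 = 2.275863 − (-2.723960)·(-0.304137)/(-15.989621) = 2.327675;  |Δ| = 0.051812
f(2.327675) = -0.450102
s4 = 2.327675 − (-0.450102)·(0.051812)/(2.273858) = 2.337931;  |Δ| = 0.010256
f(2.337931) = 0.020449
s5 = 2.337931 − 0.020449·(0.010256)/(0.470551) = 2.337486;  |Δ| = 0.000446
f(2.337486) = -0.000143
s6 = 2.337486 − (-0.000143)·(-0.000446)/(-0.020592) = 2.337489;  |Δ| = 0.000003
|s6 − s5| = 0.000003 < 10^{-4}

n = 6, s_n = 2.3375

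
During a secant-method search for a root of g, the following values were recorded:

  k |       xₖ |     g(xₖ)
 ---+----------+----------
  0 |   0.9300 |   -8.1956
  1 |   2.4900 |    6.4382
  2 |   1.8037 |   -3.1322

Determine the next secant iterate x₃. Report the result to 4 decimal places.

2.0283

x₃ = 1.8037 − (-3.1322)·(1.8037 − 2.4900) / (-3.1322 − 6.4382)
   = 1.8037 − (2.149629)/(-9.570400) = 2.028312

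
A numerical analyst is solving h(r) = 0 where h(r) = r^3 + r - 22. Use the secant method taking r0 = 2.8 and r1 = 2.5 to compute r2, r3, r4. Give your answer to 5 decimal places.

2.67542, 2.68368, 2.68315

h(2.8) = 2.7520000, h(2.5) = -3.8750000
r2 = 2.5000000 − (-3.8750000)·(2.5000000 − 2.8000000) / (-3.8750000 − 2.7520000) = 2.5000000 − (1.1625000)/(-6.6270000) = 2.6754187
h(2.6754187) = -0.1742939
r3 = 2.6754187 − (-0.1742939)·(2.6754187 − 2.5000000) / (-0.1742939 − (-3.8750000)) = 2.6754187 − (-0.0305744)/(3.7007061) = 2.6836805
h(2.6836805) = 0.0119264
r4 = 2.6836805 − 0.0119264·(2.6836805 − 2.6754187) / (0.0119264 − (-0.1742939)) = 2.6836805 − (0.0000985)/(0.1862203) = 2.6831514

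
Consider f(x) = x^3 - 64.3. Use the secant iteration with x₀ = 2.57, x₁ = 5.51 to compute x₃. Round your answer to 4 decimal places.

3.8447

f(2.57) = -47.325407, f(5.51) = 102.984151
x₂ = 5.510000 − 102.984151·(5.510000 − 2.570000) / (102.984151 − (-47.325407)) = 5.510000 − (302.773404)/(150.309558) = 3.495668
f(3.495668) = -21.584017
x₃ = 3.495668 − (-21.584017)·(3.495668 − 5.510000) / (-21.584017 − 102.984151) = 3.495668 − (43.477383)/(-124.568168) = 3.844692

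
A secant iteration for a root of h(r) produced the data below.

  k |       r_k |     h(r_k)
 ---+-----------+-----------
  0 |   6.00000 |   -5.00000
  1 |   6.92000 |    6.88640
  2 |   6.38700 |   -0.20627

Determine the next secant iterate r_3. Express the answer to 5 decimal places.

6.40250

r_3 = 6.38700 − (-0.20627)·(6.38700 − 6.92000) / (-0.20627 − 6.88640)
   = 6.38700 − (0.1099419)/(-7.0926700) = 6.4025008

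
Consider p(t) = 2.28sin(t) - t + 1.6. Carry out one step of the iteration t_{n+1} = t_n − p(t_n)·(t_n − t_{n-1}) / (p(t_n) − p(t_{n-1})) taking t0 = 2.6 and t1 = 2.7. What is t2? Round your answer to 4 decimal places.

2.6583

p(2.6) = 0.175343, p(2.7) = -0.125574
t2 = 2.700000 − (-0.125574)·(2.700000 − 2.600000) / (-0.125574 − 0.175343) = 2.700000 − (-0.012557)/(-0.300917) = 2.658270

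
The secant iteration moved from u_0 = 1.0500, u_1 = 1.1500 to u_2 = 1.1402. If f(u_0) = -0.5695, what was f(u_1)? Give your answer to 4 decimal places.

The secant line through (1.0500, -0.5695) and (1.1500, f(u_1)) crosses zero at u_2 = 1.1402.
So (1.0500, -0.5695), (1.1500, f(u_1)), (1.1402, 0) are collinear:
f(u_1) = -0.5695 · (1.1500 − 1.1402) / (1.0500 − 1.1402) = -0.5695 · (0.009800)/(-0.090200) = 0.061875

0.0619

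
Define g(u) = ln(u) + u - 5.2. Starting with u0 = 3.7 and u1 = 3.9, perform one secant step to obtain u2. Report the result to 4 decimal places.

3.8517

g(3.7) = -0.191667, g(3.9) = 0.060977
u2 = 3.900000 − 0.060977·(3.900000 − 3.700000) / (0.060977 − (-0.191667)) = 3.900000 − (0.012195)/(0.252644) = 3.851729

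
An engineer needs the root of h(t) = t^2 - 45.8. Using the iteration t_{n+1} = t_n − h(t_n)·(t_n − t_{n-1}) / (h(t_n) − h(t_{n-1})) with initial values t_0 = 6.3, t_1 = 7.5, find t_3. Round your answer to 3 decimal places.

h(6.3) = -6.11000, h(7.5) = 10.45000
t_2 = 7.50000 − 10.45000·(7.50000 − 6.30000) / (10.45000 − (-6.11000)) = 7.50000 − (12.54000)/(16.56000) = 6.74275
h(6.74275) = -0.33527
t_3 = 6.74275 − (-0.33527)·(6.74275 − 7.50000) / (-0.33527 − 10.45000) = 6.74275 − (0.25388)/(-10.78527) = 6.76629

6.766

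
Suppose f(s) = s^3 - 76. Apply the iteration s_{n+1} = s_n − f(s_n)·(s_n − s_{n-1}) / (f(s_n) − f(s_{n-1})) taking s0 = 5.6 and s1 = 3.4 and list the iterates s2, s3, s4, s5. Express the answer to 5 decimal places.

f(5.6) = 99.6160000, f(3.4) = -36.6960000
s2 = 3.4000000 − (-36.6960000)·(3.4000000 − 5.6000000) / (-36.6960000 − 99.6160000) = 3.4000000 − (80.7312000)/(-136.3120000) = 3.9922531
f(3.9922531) = -12.3711331
s3 = 3.9922531 − (-12.3711331)·(3.9922531 − 3.4000000) / (-12.3711331 − (-36.6960000)) = 3.9922531 − (-7.3268415)/(24.3248669) = 4.2934609
f(4.2934609) = 3.1448298
s4 = 4.2934609 − 3.1448298·(4.2934609 − 3.9922531) / (3.1448298 − (-12.3711331)) = 4.2934609 − (0.9472475)/(15.5159629) = 4.2324111
f(4.2324111) = -0.1835359
s5 = 4.2324111 − (-0.1835359)·(4.2324111 − 4.2934609) / (-0.1835359 − 3.1448298) = 4.2324111 − (0.0112048)/(-3.3283658) = 4.2357775

3.99225, 4.29346, 4.23241, 4.23578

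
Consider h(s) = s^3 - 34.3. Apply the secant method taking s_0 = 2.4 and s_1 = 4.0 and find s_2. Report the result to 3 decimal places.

3.053

h(2.4) = -20.47600, h(4.0) = 29.70000
s_2 = 4.00000 − 29.70000·(4.00000 − 2.40000) / (29.70000 − (-20.47600)) = 4.00000 − (47.52000)/(50.17600) = 3.05293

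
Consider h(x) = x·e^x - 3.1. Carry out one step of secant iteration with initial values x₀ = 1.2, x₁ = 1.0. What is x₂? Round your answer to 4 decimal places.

1.0603

h(1.2) = 0.884140, h(1.0) = -0.381718
x₂ = 1.000000 − (-0.381718)·(1.000000 − 1.200000) / (-0.381718 − 0.884140) = 1.000000 − (0.076344)/(-1.265858) = 1.060310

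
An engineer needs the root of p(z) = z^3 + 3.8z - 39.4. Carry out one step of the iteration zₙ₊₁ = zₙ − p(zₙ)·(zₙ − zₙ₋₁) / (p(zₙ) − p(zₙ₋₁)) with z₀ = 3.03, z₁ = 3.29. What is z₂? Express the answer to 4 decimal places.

p(3.03) = -0.067873, p(3.29) = 8.713289
z₂ = 3.290000 − 8.713289·(3.290000 − 3.030000) / (8.713289 − (-0.067873)) = 3.290000 − (2.265455)/(8.781162) = 3.032010

3.0320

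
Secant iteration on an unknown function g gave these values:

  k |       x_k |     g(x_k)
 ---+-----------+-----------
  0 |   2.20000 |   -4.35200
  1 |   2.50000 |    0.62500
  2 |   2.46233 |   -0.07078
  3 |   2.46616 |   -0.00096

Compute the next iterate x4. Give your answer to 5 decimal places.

2.46621

x4 = 2.46616 − (-0.00096)·(2.46616 − 2.46233) / (-0.00096 − (-0.07078))
   = 2.46616 − (-0.0000037)/(0.0698200) = 2.4662127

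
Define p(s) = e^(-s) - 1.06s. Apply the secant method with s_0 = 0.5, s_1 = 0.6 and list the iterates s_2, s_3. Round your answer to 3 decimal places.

p(0.5) = 0.07653, p(0.6) = -0.08719
s_2 = 0.60000 − (-0.08719)·(0.60000 − 0.50000) / (-0.08719 − 0.07653) = 0.60000 − (-0.00872)/(-0.16372) = 0.54675
p(0.54675) = -0.00072
s_3 = 0.54675 − (-0.00072)·(0.54675 − 0.60000) / (-0.00072 − (-0.08719)) = 0.54675 − (0.00004)/(0.08647) = 0.54630

0.547, 0.546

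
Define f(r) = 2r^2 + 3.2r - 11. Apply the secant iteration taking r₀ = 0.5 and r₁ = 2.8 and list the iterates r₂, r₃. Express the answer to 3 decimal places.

f(0.5) = -8.90000, f(2.8) = 13.64000
r₂ = 2.80000 − 13.64000·(2.80000 − 0.50000) / (13.64000 − (-8.90000)) = 2.80000 − (31.37200)/(22.54000) = 1.40816
f(1.40816) = -2.52803
r₃ = 1.40816 − (-2.52803)·(1.40816 − 2.80000) / (-2.52803 − 13.64000) = 1.40816 − (3.51861)/(-16.16803) = 1.62579

1.408, 1.626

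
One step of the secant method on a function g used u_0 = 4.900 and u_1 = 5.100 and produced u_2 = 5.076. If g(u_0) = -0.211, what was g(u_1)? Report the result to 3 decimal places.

0.029

The secant line through (4.900, -0.211) and (5.100, g(u_1)) crosses zero at u_2 = 5.076.
So (4.900, -0.211), (5.100, g(u_1)), (5.076, 0) are collinear:
g(u_1) = -0.211 · (5.100 − 5.076) / (4.900 − 5.076) = -0.211 · (0.02400)/(-0.17600) = 0.02877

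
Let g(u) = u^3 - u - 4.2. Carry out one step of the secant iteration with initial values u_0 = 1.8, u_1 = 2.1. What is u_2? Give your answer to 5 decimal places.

g(1.8) = -0.1680000, g(2.1) = 2.9610000
u_2 = 2.1000000 − 2.9610000·(2.1000000 − 1.8000000) / (2.9610000 − (-0.1680000)) = 2.1000000 − (0.8883000)/(3.1290000) = 1.8161074

1.81611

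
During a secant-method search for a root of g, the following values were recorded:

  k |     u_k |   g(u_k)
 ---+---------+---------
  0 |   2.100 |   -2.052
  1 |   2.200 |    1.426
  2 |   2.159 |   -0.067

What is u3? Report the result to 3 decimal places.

u3 = 2.159 − (-0.067)·(2.159 − 2.200) / (-0.067 − 1.426)
   = 2.159 − (0.00275)/(-1.49300) = 2.16084

2.161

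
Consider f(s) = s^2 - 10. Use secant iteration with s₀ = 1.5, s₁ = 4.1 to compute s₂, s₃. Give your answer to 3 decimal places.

2.884, 3.125

f(1.5) = -7.75000, f(4.1) = 6.81000
s₂ = 4.10000 − 6.81000·(4.10000 − 1.50000) / (6.81000 − (-7.75000)) = 4.10000 − (17.70600)/(14.56000) = 2.88393
f(2.88393) = -1.68296
s₃ = 2.88393 − (-1.68296)·(2.88393 − 4.10000) / (-1.68296 − 6.81000) = 2.88393 − (2.04659)/(-8.49296) = 3.12490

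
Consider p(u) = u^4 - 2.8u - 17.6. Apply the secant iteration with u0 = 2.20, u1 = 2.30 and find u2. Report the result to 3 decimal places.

2.208

p(2.20) = -0.33440, p(2.30) = 3.94410
u2 = 2.30000 − 3.94410·(2.30000 − 2.20000) / (3.94410 − (-0.33440)) = 2.30000 − (0.39441)/(4.27850) = 2.20782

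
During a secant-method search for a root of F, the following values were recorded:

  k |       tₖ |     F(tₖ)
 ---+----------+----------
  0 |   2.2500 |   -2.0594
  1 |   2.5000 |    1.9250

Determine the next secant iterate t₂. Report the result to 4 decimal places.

t₂ = 2.5000 − 1.9250·(2.5000 − 2.2500) / (1.9250 − (-2.0594))
   = 2.5000 − (0.481250)/(3.984400) = 2.379216

2.3792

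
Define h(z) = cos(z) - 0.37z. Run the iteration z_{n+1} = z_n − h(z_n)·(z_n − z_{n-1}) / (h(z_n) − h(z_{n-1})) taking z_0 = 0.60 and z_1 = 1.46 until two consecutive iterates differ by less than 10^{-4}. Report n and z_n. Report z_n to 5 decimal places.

n = 5, z_n = 1.13671

h(0.60) = 0.6033356, h(1.46) = -0.4296302
z_2 = 1.4600000 − (-0.4296302)·(0.8600000)/(-1.0329658) = 1.1023096;  |Δ| = 0.3576904
h(1.1023096) = 0.0436821
z_3 = 1.1023096 − 0.0436821·(-0.3576904)/(0.4733123) = 1.1353209;  |Δ| = 0.0330113
h(1.1353209) = 0.0017728
z_4 = 1.1353209 − 0.0017728·(0.0330113)/(-0.0419093) = 1.1367173;  |Δ| = 0.0013964
h(1.1367173) = -0.0000104
z_5 = 1.1367173 − (-0.0000104)·(0.0013964)/(-0.0017832) = 1.1367092;  |Δ| = 0.0000081
|z_5 − z_4| = 0.0000081 < 10^{-4}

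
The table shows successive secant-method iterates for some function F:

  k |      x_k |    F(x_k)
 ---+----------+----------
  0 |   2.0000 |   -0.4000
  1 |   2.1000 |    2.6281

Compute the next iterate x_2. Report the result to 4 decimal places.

x_2 = 2.1000 − 2.6281·(2.1000 − 2.0000) / (2.6281 − (-0.4000))
   = 2.1000 − (0.262810)/(3.028100) = 2.013210

2.0132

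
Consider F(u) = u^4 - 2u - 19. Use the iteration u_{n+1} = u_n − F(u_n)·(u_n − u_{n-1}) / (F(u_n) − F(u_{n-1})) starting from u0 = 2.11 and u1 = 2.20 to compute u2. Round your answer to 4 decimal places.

2.1993

F(2.11) = -3.398806, F(2.20) = 0.025600
u2 = 2.200000 − 0.025600·(2.200000 − 2.110000) / (0.025600 − (-3.398806)) = 2.200000 − (0.002304)/(3.424406) = 2.199327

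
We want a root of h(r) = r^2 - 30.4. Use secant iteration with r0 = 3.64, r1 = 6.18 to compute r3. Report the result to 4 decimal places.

5.5063

h(3.64) = -17.150400, h(6.18) = 7.792400
r2 = 6.180000 − 7.792400·(6.180000 − 3.640000) / (7.792400 − (-17.150400)) = 6.180000 − (19.792696)/(24.942800) = 5.386477
h(5.386477) = -1.385870
r3 = 5.386477 − (-1.385870)·(5.386477 − 6.180000) / (-1.385870 − 7.792400) = 5.386477 − (1.099720)/(-9.178270) = 5.506294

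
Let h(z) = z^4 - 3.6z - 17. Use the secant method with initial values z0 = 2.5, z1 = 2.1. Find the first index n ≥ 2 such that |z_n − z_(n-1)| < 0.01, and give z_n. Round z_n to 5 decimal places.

n = 4, z_n = 2.23723

h(2.5) = 13.0625000, h(2.1) = -5.1119000
z2 = 2.1000000 − (-5.1119000)·(-0.4000000)/(-18.1744000) = 2.2125077;  |Δ| = 0.1125077
h(2.2125077) = -1.0021393
z3 = 2.2125077 − (-1.0021393)·(0.1125077)/(4.1097607) = 2.2399420;  |Δ| = 0.0274343
h(2.2399420) = 0.1099111
z4 = 2.2399420 − 0.1099111·(0.0274343)/(1.1120504) = 2.2372305;  |Δ| = 0.0027115
|z4 − z3| = 0.0027115 < 0.01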